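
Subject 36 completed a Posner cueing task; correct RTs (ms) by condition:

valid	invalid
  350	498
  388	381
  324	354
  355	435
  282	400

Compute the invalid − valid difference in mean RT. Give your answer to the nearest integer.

M(valid) = 1699/5 = 339.800
M(invalid) = 2068/5 = 413.600
Difference = 413.600 − 339.800 = 73.800 ms

74 ms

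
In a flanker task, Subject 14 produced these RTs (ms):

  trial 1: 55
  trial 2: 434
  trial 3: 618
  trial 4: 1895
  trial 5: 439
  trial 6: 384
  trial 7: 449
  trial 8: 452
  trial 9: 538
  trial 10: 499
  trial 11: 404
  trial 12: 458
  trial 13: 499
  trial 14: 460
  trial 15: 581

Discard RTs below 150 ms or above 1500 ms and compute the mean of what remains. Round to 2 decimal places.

478.08 ms

Excluded: 55, 1895
Retained (n=13): Σ = 6215
Mean = 6215/13 = 478.0769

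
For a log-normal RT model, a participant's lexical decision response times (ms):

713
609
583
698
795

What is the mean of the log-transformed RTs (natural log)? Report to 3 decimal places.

6.515

ln(RT): 6.5695, 6.4118, 6.3682, 6.5482, 6.6783
Σ ln(RT) = 32.5760
Mean = 32.5760/5 = 6.51521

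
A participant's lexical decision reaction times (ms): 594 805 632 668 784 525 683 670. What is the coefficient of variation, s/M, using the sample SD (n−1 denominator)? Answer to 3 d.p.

n = 8, Σ = 5361, M = 670.1250
Σ(x−M)² = 59638.875; s = √(59638.875/7) = 92.3030
CV = 92.3030 / 670.1250 = 0.13774

0.138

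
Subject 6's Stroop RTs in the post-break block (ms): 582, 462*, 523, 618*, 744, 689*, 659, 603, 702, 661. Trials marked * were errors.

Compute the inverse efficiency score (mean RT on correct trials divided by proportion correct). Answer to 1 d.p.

913.1 ms

Correct trials (n=7): 582, 523, 744, 659, 603, 702, 661
Mean correct RT = 4474/7 = 639.1429 ms
Proportion correct = 7/10
IES = 639.1429 / (7/10) = 913.061 ms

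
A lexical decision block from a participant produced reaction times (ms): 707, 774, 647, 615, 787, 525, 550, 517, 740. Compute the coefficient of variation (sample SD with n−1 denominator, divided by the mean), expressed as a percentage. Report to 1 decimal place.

16.3%

n = 9, Σ = 5862, M = 651.3333
Σ(x−M)² = 90026.000; s = √(90026.000/8) = 106.0813
CV = 106.0813 / 651.3333 = 0.16287 = 16.287%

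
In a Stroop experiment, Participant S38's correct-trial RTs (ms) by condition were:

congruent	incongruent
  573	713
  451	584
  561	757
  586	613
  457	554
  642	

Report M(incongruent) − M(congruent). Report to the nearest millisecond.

99 ms

M(congruent) = 3270/6 = 545.000
M(incongruent) = 3221/5 = 644.200
Difference = 644.200 − 545.000 = 99.200 ms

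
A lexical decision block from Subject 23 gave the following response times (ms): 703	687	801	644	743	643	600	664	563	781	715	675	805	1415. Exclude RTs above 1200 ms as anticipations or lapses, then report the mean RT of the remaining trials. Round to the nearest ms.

Excluded: 1415
Retained (n=13): Σ = 9024
Mean = 9024/13 = 694.1538

694 ms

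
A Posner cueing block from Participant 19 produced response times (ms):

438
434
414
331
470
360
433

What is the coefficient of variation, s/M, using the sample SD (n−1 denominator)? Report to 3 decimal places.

0.118

n = 7, Σ = 2880, M = 411.4286
Σ(x−M)² = 14231.714; s = √(14231.714/6) = 48.7027
CV = 48.7027 / 411.4286 = 0.11837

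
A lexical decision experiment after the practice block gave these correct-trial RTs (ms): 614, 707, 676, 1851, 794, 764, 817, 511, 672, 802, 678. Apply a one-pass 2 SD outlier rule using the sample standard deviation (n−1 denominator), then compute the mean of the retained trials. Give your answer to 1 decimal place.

703.5 ms

n = 11, ΣRT = 8886, M = 807.818
Σ(x−M)² = 1278963.64; s = √(1278963.64/10) = 357.626
Cutoffs: 807.818 ± 2·357.626 → [92.6, 1523.1]
Outside: 1851 → excluded.
Retained (n=10): Σ = 7035, mean = 7035/10 = 703.500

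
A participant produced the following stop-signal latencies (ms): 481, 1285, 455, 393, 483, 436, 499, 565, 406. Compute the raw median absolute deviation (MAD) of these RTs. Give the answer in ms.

Sorted: 393, 406, 436, 455, 481, 483, 499, 565, 1285 → median = 481
|x − 481|: 0, 804, 26, 88, 2, 45, 18, 84, 75
Sorted deviations: 0, 2, 18, 26, 45, 75, 84, 88, 804 → MAD = 45

45 ms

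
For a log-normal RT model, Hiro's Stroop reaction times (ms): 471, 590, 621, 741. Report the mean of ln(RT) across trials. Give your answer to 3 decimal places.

6.394

ln(RT): 6.1549, 6.3801, 6.4313, 6.6080
Σ ln(RT) = 25.5743
Mean = 25.5743/4 = 6.39358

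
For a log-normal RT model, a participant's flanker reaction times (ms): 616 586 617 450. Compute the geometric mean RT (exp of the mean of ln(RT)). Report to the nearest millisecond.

563 ms

ln(RT): 6.4232, 6.3733, 6.4249, 6.1092
Mean ln(RT) = 25.3307/4 = 6.33267
Geometric mean = exp(6.33267) = 562.66 ms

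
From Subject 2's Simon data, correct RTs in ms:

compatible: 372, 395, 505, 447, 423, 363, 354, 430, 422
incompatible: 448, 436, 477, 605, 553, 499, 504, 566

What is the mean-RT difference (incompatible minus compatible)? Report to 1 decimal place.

98.7 ms

M(compatible) = 3711/9 = 412.333
M(incompatible) = 4088/8 = 511.000
Difference = 511.000 − 412.333 = 98.667 ms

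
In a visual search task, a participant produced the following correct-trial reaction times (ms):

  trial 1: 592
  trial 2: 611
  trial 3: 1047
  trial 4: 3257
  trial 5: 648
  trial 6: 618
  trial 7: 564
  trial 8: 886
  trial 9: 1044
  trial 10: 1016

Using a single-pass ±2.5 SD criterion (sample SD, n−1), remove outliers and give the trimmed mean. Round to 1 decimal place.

780.7 ms

n = 10, ΣRT = 10283, M = 1028.300
Σ(x−M)² = 5881146.10; s = √(5881146.10/9) = 808.369
Cutoffs: 1028.300 ± 2.5·808.369 → [-992.6, 3049.2]
Outside: 3257 → excluded.
Retained (n=9): Σ = 7026, mean = 7026/9 = 780.667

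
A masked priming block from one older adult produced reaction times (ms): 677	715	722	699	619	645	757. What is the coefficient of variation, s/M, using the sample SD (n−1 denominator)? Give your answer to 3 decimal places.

0.069

n = 7, Σ = 4834, M = 690.5714
Σ(x−M)² = 13451.714; s = √(13451.714/6) = 47.3493
CV = 47.3493 / 690.5714 = 0.06857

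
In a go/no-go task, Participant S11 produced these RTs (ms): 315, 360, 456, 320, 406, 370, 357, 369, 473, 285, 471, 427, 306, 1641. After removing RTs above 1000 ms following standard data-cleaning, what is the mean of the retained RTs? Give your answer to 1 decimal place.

378.1 ms

Excluded: 1641
Retained (n=13): Σ = 4915
Mean = 4915/13 = 378.0769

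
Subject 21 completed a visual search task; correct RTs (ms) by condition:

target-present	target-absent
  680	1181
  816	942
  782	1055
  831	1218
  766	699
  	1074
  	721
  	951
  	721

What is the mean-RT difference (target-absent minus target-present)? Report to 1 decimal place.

176.3 ms

M(target-present) = 3875/5 = 775.000
M(target-absent) = 8562/9 = 951.333
Difference = 951.333 − 775.000 = 176.333 ms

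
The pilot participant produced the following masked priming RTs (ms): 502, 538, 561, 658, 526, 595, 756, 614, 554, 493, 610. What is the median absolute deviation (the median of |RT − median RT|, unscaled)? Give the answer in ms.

Sorted: 493, 502, 526, 538, 554, 561, 595, 610, 614, 658, 756 → median = 561
|x − 561|: 59, 23, 0, 97, 35, 34, 195, 53, 7, 68, 49
Sorted deviations: 0, 7, 23, 34, 35, 49, 53, 59, 68, 97, 195 → MAD = 49

49 ms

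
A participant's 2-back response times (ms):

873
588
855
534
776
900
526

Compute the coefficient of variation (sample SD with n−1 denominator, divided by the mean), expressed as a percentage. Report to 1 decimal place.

n = 7, Σ = 5052, M = 721.7143
Σ(x−M)² = 166805.429; s = √(166805.429/6) = 166.7360
CV = 166.7360 / 721.7143 = 0.23103 = 23.103%

23.1%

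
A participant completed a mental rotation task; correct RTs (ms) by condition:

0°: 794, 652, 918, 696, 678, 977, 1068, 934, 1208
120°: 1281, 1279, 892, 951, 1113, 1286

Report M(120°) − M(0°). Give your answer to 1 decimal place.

M(0°) = 7925/9 = 880.556
M(120°) = 6802/6 = 1133.667
Difference = 1133.667 − 880.556 = 253.111 ms

253.1 ms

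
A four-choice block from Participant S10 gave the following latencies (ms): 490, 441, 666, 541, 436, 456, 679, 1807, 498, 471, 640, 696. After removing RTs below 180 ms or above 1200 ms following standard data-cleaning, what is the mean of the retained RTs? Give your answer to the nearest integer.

547 ms

Excluded: 1807
Retained (n=11): Σ = 6014
Mean = 6014/11 = 546.7273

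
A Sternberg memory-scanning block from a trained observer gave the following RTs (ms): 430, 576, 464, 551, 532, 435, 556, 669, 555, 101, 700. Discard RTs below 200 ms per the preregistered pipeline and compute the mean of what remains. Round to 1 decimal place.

546.8 ms

Excluded: 101
Retained (n=10): Σ = 5468
Mean = 5468/10 = 546.8000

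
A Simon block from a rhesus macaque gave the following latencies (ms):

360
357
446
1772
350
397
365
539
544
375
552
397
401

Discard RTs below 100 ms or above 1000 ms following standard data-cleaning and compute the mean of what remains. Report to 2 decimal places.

423.58 ms

Excluded: 1772
Retained (n=12): Σ = 5083
Mean = 5083/12 = 423.5833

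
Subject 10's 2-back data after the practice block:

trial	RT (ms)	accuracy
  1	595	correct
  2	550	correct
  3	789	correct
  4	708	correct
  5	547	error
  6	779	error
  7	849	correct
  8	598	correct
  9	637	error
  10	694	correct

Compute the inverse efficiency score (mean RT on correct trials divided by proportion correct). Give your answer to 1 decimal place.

976.1 ms

Correct trials (n=7): 595, 550, 789, 708, 849, 598, 694
Mean correct RT = 4783/7 = 683.2857 ms
Proportion correct = 7/10
IES = 683.2857 / (7/10) = 976.122 ms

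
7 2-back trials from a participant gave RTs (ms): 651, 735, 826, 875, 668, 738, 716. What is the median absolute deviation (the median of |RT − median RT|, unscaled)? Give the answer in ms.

67 ms

Sorted: 651, 668, 716, 735, 738, 826, 875 → median = 735
|x − 735|: 84, 0, 91, 140, 67, 3, 19
Sorted deviations: 0, 3, 19, 67, 84, 91, 140 → MAD = 67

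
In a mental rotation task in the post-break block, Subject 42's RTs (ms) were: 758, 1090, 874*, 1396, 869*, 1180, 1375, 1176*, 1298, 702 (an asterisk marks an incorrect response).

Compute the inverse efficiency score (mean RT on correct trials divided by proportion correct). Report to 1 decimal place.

1591.6 ms

Correct trials (n=7): 758, 1090, 1396, 1180, 1375, 1298, 702
Mean correct RT = 7799/7 = 1114.1429 ms
Proportion correct = 7/10
IES = 1114.1429 / (7/10) = 1591.633 ms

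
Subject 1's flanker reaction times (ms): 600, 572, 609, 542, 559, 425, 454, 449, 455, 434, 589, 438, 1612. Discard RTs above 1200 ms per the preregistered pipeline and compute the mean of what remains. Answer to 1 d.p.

Excluded: 1612
Retained (n=12): Σ = 6126
Mean = 6126/12 = 510.5000

510.5 ms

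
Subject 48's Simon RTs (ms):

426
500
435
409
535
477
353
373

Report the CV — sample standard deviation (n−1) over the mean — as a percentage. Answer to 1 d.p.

14.2%

n = 8, Σ = 3508, M = 438.5000
Σ(x−M)² = 27216.000; s = √(27216.000/7) = 62.3538
CV = 62.3538 / 438.5000 = 0.14220 = 14.220%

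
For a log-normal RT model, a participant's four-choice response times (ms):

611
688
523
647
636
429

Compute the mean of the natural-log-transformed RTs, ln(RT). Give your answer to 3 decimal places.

ln(RT): 6.4151, 6.5338, 6.2596, 6.4723, 6.4552, 6.0615
Σ ln(RT) = 38.1975
Mean = 38.1975/6 = 6.36624

6.366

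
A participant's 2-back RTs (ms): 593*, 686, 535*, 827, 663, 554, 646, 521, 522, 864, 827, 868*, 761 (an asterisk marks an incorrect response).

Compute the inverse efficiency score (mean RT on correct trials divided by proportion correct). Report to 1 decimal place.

Correct trials (n=10): 686, 827, 663, 554, 646, 521, 522, 864, 827, 761
Mean correct RT = 6871/10 = 687.1000 ms
Proportion correct = 10/13
IES = 687.1000 / (10/13) = 893.230 ms

893.2 ms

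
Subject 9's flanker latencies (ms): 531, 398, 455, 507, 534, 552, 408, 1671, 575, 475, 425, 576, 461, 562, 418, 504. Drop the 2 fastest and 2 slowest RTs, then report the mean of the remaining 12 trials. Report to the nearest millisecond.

500 ms

Sorted: 398, 408, 418, 425, 455, 461, 475, 504, 507, 531, 534, 552, 562, 575, 576, 1671
Drop lowest 2 (398, 408) and highest 2 (576, 1671)
Remaining (n=12): Σ = 5999, mean = 5999/12 = 499.917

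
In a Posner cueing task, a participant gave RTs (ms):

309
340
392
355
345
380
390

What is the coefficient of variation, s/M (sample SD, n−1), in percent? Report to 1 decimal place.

8.5%

n = 7, Σ = 2511, M = 358.7143
Σ(x−M)² = 5563.429; s = √(5563.429/6) = 30.4506
CV = 30.4506 / 358.7143 = 0.08489 = 8.489%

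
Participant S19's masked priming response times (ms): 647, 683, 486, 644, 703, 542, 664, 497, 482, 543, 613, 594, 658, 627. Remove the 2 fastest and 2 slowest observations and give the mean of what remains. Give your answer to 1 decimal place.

Sorted: 482, 486, 497, 542, 543, 594, 613, 627, 644, 647, 658, 664, 683, 703
Drop lowest 2 (482, 486) and highest 2 (683, 703)
Remaining (n=10): Σ = 6029, mean = 6029/10 = 602.900

602.9 ms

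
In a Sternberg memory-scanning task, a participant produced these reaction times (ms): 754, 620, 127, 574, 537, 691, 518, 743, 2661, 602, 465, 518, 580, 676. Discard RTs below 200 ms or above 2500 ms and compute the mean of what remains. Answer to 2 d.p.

Excluded: 127, 2661
Retained (n=12): Σ = 7278
Mean = 7278/12 = 606.5000

606.50 ms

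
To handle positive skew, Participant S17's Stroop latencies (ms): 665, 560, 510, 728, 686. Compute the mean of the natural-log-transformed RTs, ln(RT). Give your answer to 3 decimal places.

ln(RT): 6.4998, 6.3279, 6.2344, 6.5903, 6.5309
Σ ln(RT) = 32.1833
Mean = 32.1833/5 = 6.43666

6.437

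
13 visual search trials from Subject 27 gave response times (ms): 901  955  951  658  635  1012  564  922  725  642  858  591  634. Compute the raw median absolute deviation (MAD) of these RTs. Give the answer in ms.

134 ms

Sorted: 564, 591, 634, 635, 642, 658, 725, 858, 901, 922, 951, 955, 1012 → median = 725
|x − 725|: 176, 230, 226, 67, 90, 287, 161, 197, 0, 83, 133, 134, 91
Sorted deviations: 0, 67, 83, 90, 91, 133, 134, 161, 176, 197, 226, 230, 287 → MAD = 134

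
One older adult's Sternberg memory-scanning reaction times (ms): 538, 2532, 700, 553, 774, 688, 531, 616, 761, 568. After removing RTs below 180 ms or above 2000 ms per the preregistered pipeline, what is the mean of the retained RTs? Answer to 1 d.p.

636.6 ms

Excluded: 2532
Retained (n=9): Σ = 5729
Mean = 5729/9 = 636.5556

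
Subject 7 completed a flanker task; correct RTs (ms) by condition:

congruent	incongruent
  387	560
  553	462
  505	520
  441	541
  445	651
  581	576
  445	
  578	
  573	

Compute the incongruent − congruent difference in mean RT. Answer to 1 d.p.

50.8 ms

M(congruent) = 4508/9 = 500.889
M(incongruent) = 3310/6 = 551.667
Difference = 551.667 − 500.889 = 50.778 ms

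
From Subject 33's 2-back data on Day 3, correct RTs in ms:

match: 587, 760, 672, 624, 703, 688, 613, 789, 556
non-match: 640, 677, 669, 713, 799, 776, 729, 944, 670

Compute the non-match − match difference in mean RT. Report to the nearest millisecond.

69 ms

M(match) = 5992/9 = 665.778
M(non-match) = 6617/9 = 735.222
Difference = 735.222 − 665.778 = 69.444 ms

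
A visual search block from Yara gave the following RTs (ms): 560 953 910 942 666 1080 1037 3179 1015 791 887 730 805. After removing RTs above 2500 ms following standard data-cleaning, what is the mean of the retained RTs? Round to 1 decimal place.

Excluded: 3179
Retained (n=12): Σ = 10376
Mean = 10376/12 = 864.6667

864.7 ms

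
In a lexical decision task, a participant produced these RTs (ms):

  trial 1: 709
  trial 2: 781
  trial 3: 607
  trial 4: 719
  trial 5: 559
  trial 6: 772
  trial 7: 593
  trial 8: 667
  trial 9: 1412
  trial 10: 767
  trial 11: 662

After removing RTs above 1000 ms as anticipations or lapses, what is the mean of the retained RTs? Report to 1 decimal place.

Excluded: 1412
Retained (n=10): Σ = 6836
Mean = 6836/10 = 683.6000

683.6 ms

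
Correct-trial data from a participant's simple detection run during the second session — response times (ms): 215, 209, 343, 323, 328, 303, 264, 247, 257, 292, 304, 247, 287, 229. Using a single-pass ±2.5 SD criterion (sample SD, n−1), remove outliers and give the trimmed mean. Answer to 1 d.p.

274.9 ms

n = 14, ΣRT = 3848, M = 274.857
Σ(x−M)² = 23879.71; s = √(23879.71/13) = 42.859
Cutoffs: 274.857 ± 2.5·42.859 → [167.7, 382.0]
No RTs fall outside the cutoffs; all 14 retained. Mean = 3848/14 = 274.857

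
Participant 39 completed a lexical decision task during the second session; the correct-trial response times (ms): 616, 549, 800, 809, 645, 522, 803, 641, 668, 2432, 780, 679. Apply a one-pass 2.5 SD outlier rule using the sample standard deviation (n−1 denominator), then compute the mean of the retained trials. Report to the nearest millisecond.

n = 12, ΣRT = 9944, M = 828.667
Σ(x−M)² = 2909564.67; s = √(2909564.67/11) = 514.301
Cutoffs: 828.667 ± 2.5·514.301 → [-457.1, 2114.4]
Outside: 2432 → excluded.
Retained (n=11): Σ = 7512, mean = 7512/11 = 682.909

683 ms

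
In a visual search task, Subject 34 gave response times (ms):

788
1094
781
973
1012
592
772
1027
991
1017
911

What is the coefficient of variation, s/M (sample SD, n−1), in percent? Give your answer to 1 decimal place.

16.8%

n = 11, Σ = 9958, M = 905.2727
Σ(x−M)² = 231376.182; s = √(231376.182/10) = 152.1105
CV = 152.1105 / 905.2727 = 0.16803 = 16.803%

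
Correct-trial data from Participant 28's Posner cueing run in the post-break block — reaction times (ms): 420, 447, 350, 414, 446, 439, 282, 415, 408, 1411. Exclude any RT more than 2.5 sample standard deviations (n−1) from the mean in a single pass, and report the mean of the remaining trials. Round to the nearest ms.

n = 10, ΣRT = 5032, M = 503.200
Σ(x−M)² = 938773.60; s = √(938773.60/9) = 322.968
Cutoffs: 503.200 ± 2.5·322.968 → [-304.2, 1310.6]
Outside: 1411 → excluded.
Retained (n=9): Σ = 3621, mean = 3621/9 = 402.333

402 ms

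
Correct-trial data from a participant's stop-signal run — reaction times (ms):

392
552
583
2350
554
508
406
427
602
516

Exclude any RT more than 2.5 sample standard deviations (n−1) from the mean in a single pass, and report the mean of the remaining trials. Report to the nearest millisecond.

n = 10, ΣRT = 6890, M = 689.000
Σ(x−M)² = 3114352.00; s = √(3114352.00/9) = 588.251
Cutoffs: 689.000 ± 2.5·588.251 → [-781.6, 2159.6]
Outside: 2350 → excluded.
Retained (n=9): Σ = 4540, mean = 4540/9 = 504.444

504 ms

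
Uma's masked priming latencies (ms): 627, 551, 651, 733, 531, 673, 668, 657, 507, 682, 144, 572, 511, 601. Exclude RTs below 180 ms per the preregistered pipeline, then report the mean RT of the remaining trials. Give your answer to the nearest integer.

Excluded: 144
Retained (n=13): Σ = 7964
Mean = 7964/13 = 612.6154

613 ms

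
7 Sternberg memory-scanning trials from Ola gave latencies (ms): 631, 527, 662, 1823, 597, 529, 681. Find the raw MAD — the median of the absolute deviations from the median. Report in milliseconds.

Sorted: 527, 529, 597, 631, 662, 681, 1823 → median = 631
|x − 631|: 0, 104, 31, 1192, 34, 102, 50
Sorted deviations: 0, 31, 34, 50, 102, 104, 1192 → MAD = 50

50 ms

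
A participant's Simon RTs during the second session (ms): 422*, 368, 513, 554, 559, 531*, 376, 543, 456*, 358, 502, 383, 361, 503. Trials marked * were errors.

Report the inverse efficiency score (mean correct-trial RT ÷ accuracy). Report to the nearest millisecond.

Correct trials (n=11): 368, 513, 554, 559, 376, 543, 358, 502, 383, 361, 503
Mean correct RT = 5020/11 = 456.3636 ms
Proportion correct = 11/14
IES = 456.3636 / (11/14) = 580.826 ms

581 ms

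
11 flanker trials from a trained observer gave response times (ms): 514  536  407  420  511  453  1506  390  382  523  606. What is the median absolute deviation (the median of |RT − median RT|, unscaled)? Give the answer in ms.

Sorted: 382, 390, 407, 420, 453, 511, 514, 523, 536, 606, 1506 → median = 511
|x − 511|: 3, 25, 104, 91, 0, 58, 995, 121, 129, 12, 95
Sorted deviations: 0, 3, 12, 25, 58, 91, 95, 104, 121, 129, 995 → MAD = 91

91 ms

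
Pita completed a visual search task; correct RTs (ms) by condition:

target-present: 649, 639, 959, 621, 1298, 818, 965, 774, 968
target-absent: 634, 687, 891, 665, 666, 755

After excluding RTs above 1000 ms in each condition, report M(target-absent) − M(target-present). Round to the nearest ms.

target-present: exclude 1298
M(target-present) = 6393/8 = 799.125
M(target-absent) = 4298/6 = 716.333
Difference = 716.333 − 799.125 = -82.792 ms

-83 ms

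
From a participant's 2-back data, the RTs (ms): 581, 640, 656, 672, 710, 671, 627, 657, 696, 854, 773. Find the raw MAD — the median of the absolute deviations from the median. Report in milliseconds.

31 ms

Sorted: 581, 627, 640, 656, 657, 671, 672, 696, 710, 773, 854 → median = 671
|x − 671|: 90, 31, 15, 1, 39, 0, 44, 14, 25, 183, 102
Sorted deviations: 0, 1, 14, 15, 25, 31, 39, 44, 90, 102, 183 → MAD = 31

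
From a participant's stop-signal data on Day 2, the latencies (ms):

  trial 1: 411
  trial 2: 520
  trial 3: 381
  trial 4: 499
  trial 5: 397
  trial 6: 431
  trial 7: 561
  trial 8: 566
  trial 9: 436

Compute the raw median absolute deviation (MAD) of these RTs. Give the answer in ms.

Sorted: 381, 397, 411, 431, 436, 499, 520, 561, 566 → median = 436
|x − 436|: 25, 84, 55, 63, 39, 5, 125, 130, 0
Sorted deviations: 0, 5, 25, 39, 55, 63, 84, 125, 130 → MAD = 55

55 ms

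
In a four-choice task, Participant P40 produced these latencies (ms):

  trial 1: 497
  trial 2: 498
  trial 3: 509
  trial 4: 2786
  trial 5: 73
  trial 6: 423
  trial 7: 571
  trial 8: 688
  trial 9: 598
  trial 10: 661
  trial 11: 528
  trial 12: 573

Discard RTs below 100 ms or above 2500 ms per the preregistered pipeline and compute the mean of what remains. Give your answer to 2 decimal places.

Excluded: 73, 2786
Retained (n=10): Σ = 5546
Mean = 5546/10 = 554.6000

554.60 ms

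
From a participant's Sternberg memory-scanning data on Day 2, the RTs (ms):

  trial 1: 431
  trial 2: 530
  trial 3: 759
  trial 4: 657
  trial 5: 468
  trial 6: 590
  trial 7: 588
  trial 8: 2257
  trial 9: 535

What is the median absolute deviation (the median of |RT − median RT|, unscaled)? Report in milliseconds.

Sorted: 431, 468, 530, 535, 588, 590, 657, 759, 2257 → median = 588
|x − 588|: 157, 58, 171, 69, 120, 2, 0, 1669, 53
Sorted deviations: 0, 2, 53, 58, 69, 120, 157, 171, 1669 → MAD = 69

69 ms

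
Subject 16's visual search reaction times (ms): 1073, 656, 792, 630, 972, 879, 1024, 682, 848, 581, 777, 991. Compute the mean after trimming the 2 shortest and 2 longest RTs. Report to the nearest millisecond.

825 ms

Sorted: 581, 630, 656, 682, 777, 792, 848, 879, 972, 991, 1024, 1073
Drop lowest 2 (581, 630) and highest 2 (1024, 1073)
Remaining (n=8): Σ = 6597, mean = 6597/8 = 824.625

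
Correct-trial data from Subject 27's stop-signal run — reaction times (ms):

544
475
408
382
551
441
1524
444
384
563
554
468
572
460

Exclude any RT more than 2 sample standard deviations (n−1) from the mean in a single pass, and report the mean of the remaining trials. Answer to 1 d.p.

n = 14, ΣRT = 7770, M = 555.000
Σ(x−M)² = 1068542.00; s = √(1068542.00/13) = 286.698
Cutoffs: 555.000 ± 2·286.698 → [-18.4, 1128.4]
Outside: 1524 → excluded.
Retained (n=13): Σ = 6246, mean = 6246/13 = 480.462

480.5 ms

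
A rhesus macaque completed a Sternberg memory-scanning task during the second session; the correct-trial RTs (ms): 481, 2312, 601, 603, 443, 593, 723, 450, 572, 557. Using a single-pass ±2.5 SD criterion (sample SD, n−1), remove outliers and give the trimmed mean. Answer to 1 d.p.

n = 10, ΣRT = 7335, M = 733.500
Σ(x−M)² = 2831852.50; s = √(2831852.50/9) = 560.937
Cutoffs: 733.500 ± 2.5·560.937 → [-668.8, 2135.8]
Outside: 2312 → excluded.
Retained (n=9): Σ = 5023, mean = 5023/9 = 558.111

558.1 ms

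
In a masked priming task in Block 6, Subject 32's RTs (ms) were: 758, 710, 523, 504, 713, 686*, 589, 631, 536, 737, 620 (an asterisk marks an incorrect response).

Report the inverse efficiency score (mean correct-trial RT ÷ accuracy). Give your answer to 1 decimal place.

695.3 ms

Correct trials (n=10): 758, 710, 523, 504, 713, 589, 631, 536, 737, 620
Mean correct RT = 6321/10 = 632.1000 ms
Proportion correct = 10/11
IES = 632.1000 / (10/11) = 695.310 ms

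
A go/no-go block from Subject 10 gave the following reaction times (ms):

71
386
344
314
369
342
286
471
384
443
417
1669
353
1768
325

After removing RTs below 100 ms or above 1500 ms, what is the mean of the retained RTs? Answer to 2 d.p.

Excluded: 71, 1669, 1768
Retained (n=12): Σ = 4434
Mean = 4434/12 = 369.5000

369.50 ms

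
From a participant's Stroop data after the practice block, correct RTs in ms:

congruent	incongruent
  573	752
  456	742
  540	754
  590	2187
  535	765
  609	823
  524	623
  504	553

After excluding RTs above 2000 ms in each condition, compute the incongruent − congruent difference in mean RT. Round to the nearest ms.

175 ms

incongruent: exclude 2187
M(congruent) = 4331/8 = 541.375
M(incongruent) = 5012/7 = 716.000
Difference = 716.000 − 541.375 = 174.625 ms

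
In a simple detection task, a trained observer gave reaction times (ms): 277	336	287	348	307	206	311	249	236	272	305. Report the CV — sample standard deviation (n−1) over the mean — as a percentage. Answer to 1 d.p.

15.0%

n = 11, Σ = 3134, M = 284.9091
Σ(x−M)² = 18304.909; s = √(18304.909/10) = 42.7842
CV = 42.7842 / 284.9091 = 0.15017 = 15.017%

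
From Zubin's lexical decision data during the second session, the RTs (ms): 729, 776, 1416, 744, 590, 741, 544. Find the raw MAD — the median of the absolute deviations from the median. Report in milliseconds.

Sorted: 544, 590, 729, 741, 744, 776, 1416 → median = 741
|x − 741|: 12, 35, 675, 3, 151, 0, 197
Sorted deviations: 0, 3, 12, 35, 151, 197, 675 → MAD = 35

35 ms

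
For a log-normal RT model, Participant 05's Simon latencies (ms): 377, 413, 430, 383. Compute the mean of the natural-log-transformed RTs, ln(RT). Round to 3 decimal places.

ln(RT): 5.9322, 6.0234, 6.0638, 5.9480
Σ ln(RT) = 23.9675
Mean = 23.9675/4 = 5.99188

5.992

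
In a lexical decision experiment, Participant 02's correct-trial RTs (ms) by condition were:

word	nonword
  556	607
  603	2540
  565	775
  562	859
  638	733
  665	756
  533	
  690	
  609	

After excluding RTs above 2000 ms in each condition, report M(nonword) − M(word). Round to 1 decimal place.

143.7 ms

nonword: exclude 2540
M(word) = 5421/9 = 602.333
M(nonword) = 3730/5 = 746.000
Difference = 746.000 − 602.333 = 143.667 ms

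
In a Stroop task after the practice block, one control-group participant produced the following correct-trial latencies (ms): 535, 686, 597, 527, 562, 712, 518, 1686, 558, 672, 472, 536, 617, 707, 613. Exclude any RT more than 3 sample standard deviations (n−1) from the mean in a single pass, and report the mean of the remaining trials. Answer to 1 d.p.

593.7 ms

n = 15, ΣRT = 9998, M = 666.533
Σ(x−M)² = 1190001.73; s = √(1190001.73/14) = 291.548
Cutoffs: 666.533 ± 3·291.548 → [-208.1, 1541.2]
Outside: 1686 → excluded.
Retained (n=14): Σ = 8312, mean = 8312/14 = 593.714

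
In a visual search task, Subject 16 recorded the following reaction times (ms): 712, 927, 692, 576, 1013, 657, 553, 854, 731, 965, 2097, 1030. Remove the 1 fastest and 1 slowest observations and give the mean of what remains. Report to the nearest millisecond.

Sorted: 553, 576, 657, 692, 712, 731, 854, 927, 965, 1013, 1030, 2097
Drop lowest 1 (553) and highest 1 (2097)
Remaining (n=10): Σ = 8157, mean = 8157/10 = 815.700

816 ms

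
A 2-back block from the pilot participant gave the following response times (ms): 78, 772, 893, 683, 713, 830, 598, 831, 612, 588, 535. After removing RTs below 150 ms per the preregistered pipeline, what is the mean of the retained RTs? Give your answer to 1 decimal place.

Excluded: 78
Retained (n=10): Σ = 7055
Mean = 7055/10 = 705.5000

705.5 ms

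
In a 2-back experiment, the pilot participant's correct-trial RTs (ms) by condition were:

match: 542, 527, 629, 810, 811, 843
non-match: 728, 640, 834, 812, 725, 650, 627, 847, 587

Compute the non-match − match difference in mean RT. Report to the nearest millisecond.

M(match) = 4162/6 = 693.667
M(non-match) = 6450/9 = 716.667
Difference = 716.667 − 693.667 = 23.000 ms

23 ms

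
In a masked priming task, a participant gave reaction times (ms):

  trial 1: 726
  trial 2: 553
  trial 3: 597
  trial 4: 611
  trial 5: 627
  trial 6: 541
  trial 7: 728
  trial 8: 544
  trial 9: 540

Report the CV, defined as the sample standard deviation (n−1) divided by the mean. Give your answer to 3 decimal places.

n = 9, Σ = 5467, M = 607.4444
Σ(x−M)² = 45046.222; s = √(45046.222/8) = 75.0385
CV = 75.0385 / 607.4444 = 0.12353

0.124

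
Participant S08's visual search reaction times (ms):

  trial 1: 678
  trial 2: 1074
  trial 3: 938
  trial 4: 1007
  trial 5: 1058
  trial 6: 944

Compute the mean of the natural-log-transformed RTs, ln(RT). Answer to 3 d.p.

6.845

ln(RT): 6.5191, 6.9791, 6.8437, 6.9147, 6.9641, 6.8501
Σ ln(RT) = 41.0710
Mean = 41.0710/6 = 6.84517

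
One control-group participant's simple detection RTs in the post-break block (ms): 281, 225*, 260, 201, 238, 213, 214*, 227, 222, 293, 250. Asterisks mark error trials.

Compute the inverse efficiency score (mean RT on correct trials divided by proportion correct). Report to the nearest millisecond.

297 ms

Correct trials (n=9): 281, 260, 201, 238, 213, 227, 222, 293, 250
Mean correct RT = 2185/9 = 242.7778 ms
Proportion correct = 9/11
IES = 242.7778 / (9/11) = 296.728 ms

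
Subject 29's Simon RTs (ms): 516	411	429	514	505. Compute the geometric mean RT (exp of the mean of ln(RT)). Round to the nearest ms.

ln(RT): 6.2461, 6.0186, 6.0615, 6.2422, 6.2246
Mean ln(RT) = 30.7929/5 = 6.15859
Geometric mean = exp(6.15859) = 472.76 ms

473 ms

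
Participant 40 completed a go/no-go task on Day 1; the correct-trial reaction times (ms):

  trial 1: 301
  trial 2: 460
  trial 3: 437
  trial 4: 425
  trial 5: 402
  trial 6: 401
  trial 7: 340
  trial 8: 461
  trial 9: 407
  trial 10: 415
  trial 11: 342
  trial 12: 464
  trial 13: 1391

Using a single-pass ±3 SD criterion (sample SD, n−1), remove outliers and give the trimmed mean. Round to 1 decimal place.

404.6 ms

n = 13, ΣRT = 6246, M = 480.462
Σ(x−M)² = 928373.23; s = √(928373.23/12) = 278.145
Cutoffs: 480.462 ± 3·278.145 → [-354.0, 1314.9]
Outside: 1391 → excluded.
Retained (n=12): Σ = 4855, mean = 4855/12 = 404.583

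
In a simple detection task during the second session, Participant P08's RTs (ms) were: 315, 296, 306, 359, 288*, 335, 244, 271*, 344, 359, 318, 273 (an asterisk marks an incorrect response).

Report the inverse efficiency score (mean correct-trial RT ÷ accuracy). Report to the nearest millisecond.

Correct trials (n=10): 315, 296, 306, 359, 335, 244, 344, 359, 318, 273
Mean correct RT = 3149/10 = 314.9000 ms
Proportion correct = 10/12
IES = 314.9000 / (10/12) = 377.880 ms

378 ms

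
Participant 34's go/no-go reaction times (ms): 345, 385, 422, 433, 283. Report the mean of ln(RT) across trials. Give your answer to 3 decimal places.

5.912

ln(RT): 5.8435, 5.9532, 6.0450, 6.0707, 5.6454
Σ ln(RT) = 29.5580
Mean = 29.5580/5 = 5.91160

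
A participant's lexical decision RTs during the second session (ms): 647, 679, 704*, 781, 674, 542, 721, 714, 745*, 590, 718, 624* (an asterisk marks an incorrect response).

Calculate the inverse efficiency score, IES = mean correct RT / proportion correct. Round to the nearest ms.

Correct trials (n=9): 647, 679, 781, 674, 542, 721, 714, 590, 718
Mean correct RT = 6066/9 = 674.0000 ms
Proportion correct = 9/12
IES = 674.0000 / (9/12) = 898.667 ms

899 ms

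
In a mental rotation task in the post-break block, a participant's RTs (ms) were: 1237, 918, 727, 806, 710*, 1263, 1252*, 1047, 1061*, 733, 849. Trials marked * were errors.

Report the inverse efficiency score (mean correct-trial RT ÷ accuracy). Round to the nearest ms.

Correct trials (n=8): 1237, 918, 727, 806, 1263, 1047, 733, 849
Mean correct RT = 7580/8 = 947.5000 ms
Proportion correct = 8/11
IES = 947.5000 / (8/11) = 1302.812 ms

1303 ms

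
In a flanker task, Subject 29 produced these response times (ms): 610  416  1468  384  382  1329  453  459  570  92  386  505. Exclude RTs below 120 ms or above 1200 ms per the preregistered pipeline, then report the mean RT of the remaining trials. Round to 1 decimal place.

Excluded: 92, 1329, 1468
Retained (n=9): Σ = 4165
Mean = 4165/9 = 462.7778

462.8 ms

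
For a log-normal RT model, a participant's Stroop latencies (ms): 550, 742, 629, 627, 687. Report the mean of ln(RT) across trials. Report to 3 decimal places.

6.467

ln(RT): 6.3099, 6.6093, 6.4441, 6.4409, 6.5323
Σ ln(RT) = 32.3367
Mean = 32.3367/5 = 6.46734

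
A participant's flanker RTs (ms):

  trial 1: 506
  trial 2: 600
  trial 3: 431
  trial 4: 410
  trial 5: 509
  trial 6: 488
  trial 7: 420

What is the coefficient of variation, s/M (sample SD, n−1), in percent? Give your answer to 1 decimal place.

n = 7, Σ = 3364, M = 480.5714
Σ(x−M)² = 26879.714; s = √(26879.714/6) = 66.9324
CV = 66.9324 / 480.5714 = 0.13928 = 13.928%

13.9%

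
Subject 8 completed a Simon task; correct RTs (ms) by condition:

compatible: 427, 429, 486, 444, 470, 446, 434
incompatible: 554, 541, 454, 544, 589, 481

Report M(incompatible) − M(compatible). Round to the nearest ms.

M(compatible) = 3136/7 = 448.000
M(incompatible) = 3163/6 = 527.167
Difference = 527.167 − 448.000 = 79.167 ms

79 ms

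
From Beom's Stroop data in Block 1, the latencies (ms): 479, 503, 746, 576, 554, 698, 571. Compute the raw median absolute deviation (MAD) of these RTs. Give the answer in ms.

68 ms

Sorted: 479, 503, 554, 571, 576, 698, 746 → median = 571
|x − 571|: 92, 68, 175, 5, 17, 127, 0
Sorted deviations: 0, 5, 17, 68, 92, 127, 175 → MAD = 68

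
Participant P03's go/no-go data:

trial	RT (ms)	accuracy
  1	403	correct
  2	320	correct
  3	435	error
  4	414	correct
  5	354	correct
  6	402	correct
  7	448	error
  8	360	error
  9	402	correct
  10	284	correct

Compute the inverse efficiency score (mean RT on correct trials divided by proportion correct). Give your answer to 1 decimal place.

526.3 ms

Correct trials (n=7): 403, 320, 414, 354, 402, 402, 284
Mean correct RT = 2579/7 = 368.4286 ms
Proportion correct = 7/10
IES = 368.4286 / (7/10) = 526.327 ms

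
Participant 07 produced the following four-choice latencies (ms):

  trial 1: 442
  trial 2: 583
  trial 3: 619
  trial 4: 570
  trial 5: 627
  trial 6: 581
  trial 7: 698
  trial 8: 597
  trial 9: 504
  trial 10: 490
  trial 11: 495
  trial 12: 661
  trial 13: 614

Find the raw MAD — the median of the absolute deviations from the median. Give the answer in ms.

Sorted: 442, 490, 495, 504, 570, 581, 583, 597, 614, 619, 627, 661, 698 → median = 583
|x − 583|: 141, 0, 36, 13, 44, 2, 115, 14, 79, 93, 88, 78, 31
Sorted deviations: 0, 2, 13, 14, 31, 36, 44, 78, 79, 88, 93, 115, 141 → MAD = 44

44 ms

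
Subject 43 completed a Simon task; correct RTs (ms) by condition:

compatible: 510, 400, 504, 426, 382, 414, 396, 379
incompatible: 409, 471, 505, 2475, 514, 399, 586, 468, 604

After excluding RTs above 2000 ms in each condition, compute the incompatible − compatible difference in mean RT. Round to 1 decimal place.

68.1 ms

incompatible: exclude 2475
M(compatible) = 3411/8 = 426.375
M(incompatible) = 3956/8 = 494.500
Difference = 494.500 − 426.375 = 68.125 ms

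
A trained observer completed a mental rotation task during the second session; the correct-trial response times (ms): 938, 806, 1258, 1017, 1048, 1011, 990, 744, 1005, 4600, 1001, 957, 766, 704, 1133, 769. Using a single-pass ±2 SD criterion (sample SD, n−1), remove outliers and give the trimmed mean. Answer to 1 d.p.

943.1 ms

n = 16, ΣRT = 18747, M = 1171.688
Σ(x−M)² = 12880065.44; s = √(12880065.44/15) = 926.645
Cutoffs: 1171.688 ± 2·926.645 → [-681.6, 3025.0]
Outside: 4600 → excluded.
Retained (n=15): Σ = 14147, mean = 14147/15 = 943.133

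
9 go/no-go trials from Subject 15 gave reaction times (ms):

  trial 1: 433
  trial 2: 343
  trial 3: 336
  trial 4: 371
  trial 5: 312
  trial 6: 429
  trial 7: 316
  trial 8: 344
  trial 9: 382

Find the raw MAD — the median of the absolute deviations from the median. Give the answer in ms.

28 ms

Sorted: 312, 316, 336, 343, 344, 371, 382, 429, 433 → median = 344
|x − 344|: 89, 1, 8, 27, 32, 85, 28, 0, 38
Sorted deviations: 0, 1, 8, 27, 28, 32, 38, 85, 89 → MAD = 28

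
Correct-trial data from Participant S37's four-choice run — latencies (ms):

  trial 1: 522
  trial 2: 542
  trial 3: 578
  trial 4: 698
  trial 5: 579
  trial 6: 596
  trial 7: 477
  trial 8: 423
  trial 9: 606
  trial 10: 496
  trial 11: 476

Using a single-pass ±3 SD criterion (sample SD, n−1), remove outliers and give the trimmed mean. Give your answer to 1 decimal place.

n = 11, ΣRT = 5993, M = 544.818
Σ(x−M)² = 59183.64; s = √(59183.64/10) = 76.931
Cutoffs: 544.818 ± 3·76.931 → [314.0, 775.6]
No RTs fall outside the cutoffs; all 11 retained. Mean = 5993/11 = 544.818

544.8 ms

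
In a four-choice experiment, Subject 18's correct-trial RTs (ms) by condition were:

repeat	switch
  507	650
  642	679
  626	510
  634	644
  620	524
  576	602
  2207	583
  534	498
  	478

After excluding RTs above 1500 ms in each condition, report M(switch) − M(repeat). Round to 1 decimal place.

-17.1 ms

repeat: exclude 2207
M(repeat) = 4139/7 = 591.286
M(switch) = 5168/9 = 574.222
Difference = 574.222 − 591.286 = -17.063 ms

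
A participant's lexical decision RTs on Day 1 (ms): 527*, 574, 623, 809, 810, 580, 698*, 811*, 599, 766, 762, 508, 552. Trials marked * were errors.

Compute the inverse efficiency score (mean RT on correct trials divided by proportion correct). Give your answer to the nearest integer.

Correct trials (n=10): 574, 623, 809, 810, 580, 599, 766, 762, 508, 552
Mean correct RT = 6583/10 = 658.3000 ms
Proportion correct = 10/13
IES = 658.3000 / (10/13) = 855.790 ms

856 ms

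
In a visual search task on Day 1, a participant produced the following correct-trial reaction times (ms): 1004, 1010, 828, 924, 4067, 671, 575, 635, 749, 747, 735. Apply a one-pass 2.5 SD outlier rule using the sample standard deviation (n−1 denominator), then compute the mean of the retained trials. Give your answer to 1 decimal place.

787.8 ms

n = 11, ΣRT = 11945, M = 1085.909
Σ(x−M)² = 9980106.91; s = √(9980106.91/10) = 999.005
Cutoffs: 1085.909 ± 2.5·999.005 → [-1411.6, 3583.4]
Outside: 4067 → excluded.
Retained (n=10): Σ = 7878, mean = 7878/10 = 787.800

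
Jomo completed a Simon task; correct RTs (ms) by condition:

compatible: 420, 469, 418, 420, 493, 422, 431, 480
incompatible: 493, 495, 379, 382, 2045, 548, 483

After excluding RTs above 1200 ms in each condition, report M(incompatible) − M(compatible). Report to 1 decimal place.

incompatible: exclude 2045
M(compatible) = 3553/8 = 444.125
M(incompatible) = 2780/6 = 463.333
Difference = 463.333 − 444.125 = 19.208 ms

19.2 ms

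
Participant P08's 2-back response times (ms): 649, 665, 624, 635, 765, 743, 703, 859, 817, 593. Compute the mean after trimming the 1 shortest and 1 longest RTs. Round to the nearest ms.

700 ms

Sorted: 593, 624, 635, 649, 665, 703, 743, 765, 817, 859
Drop lowest 1 (593) and highest 1 (859)
Remaining (n=8): Σ = 5601, mean = 5601/8 = 700.125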